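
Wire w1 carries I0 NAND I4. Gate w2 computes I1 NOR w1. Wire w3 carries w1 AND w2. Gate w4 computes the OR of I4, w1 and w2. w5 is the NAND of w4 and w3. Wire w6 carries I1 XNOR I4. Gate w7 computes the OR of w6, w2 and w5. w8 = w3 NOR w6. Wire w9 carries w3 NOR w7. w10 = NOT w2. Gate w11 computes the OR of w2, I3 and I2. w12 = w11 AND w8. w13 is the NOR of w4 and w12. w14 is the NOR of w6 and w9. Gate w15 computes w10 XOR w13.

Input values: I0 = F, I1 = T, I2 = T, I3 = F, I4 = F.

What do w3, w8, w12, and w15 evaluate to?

w3 = F, w8 = T, w12 = T, w15 = T

w1 = I0 NAND I4 = F NAND F = T
w2 = I1 NOR w1 = T NOR T = F
w3 = w1 AND w2 = T AND F = F
w4 = I4 OR w1 OR w2 = F OR T OR F = T
w6 = I1 XNOR I4 = T XNOR F = F
w8 = w3 NOR w6 = F NOR F = T
w10 = NOT w2 = NOT F = T
w11 = w2 OR I3 OR I2 = F OR F OR T = T
w12 = w11 AND w8 = T AND T = T
w13 = w4 NOR w12 = T NOR T = F
w15 = w10 XOR w13 = T XOR F = T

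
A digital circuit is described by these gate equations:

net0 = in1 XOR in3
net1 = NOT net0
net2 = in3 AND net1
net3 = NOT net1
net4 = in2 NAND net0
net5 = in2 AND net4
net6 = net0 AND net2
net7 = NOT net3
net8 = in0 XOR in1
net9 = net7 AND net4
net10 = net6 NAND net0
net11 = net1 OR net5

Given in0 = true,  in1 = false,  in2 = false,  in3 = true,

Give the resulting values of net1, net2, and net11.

net0 = in1 XOR in3 = false XOR true = true
net1 = NOT net0 = NOT true = false
net2 = in3 AND net1 = true AND false = false
net4 = in2 NAND net0 = false NAND true = true
net5 = in2 AND net4 = false AND true = false
net11 = net1 OR net5 = false OR false = false

net1 = false  net2 = false  net11 = false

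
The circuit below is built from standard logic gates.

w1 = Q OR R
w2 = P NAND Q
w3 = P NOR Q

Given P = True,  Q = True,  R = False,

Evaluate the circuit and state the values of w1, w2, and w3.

w1 = True; w2 = False; w3 = False

w1 = Q OR R = True OR False = True
w2 = P NAND Q = True NAND True = False
w3 = P NOR Q = True NOR True = False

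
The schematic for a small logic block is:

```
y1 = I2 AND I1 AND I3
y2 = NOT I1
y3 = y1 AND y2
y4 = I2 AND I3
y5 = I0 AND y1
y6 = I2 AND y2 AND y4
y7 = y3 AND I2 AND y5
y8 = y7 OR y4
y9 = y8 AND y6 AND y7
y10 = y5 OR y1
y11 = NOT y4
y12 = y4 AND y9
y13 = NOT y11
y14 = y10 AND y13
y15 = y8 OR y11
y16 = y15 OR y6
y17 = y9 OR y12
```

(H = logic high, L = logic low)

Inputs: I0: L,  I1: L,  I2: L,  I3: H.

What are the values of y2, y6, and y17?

y2 = H, y6 = L, y17 = L

y1 = I2 AND I1 AND I3 = L AND L AND H = L
y2 = NOT I1 = NOT L = H
y3 = y1 AND y2 = L AND H = L
y4 = I2 AND I3 = L AND H = L
y5 = I0 AND y1 = L AND L = L
y6 = I2 AND y2 AND y4 = L AND H AND L = L
y7 = y3 AND I2 AND y5 = L AND L AND L = L
y8 = y7 OR y4 = L OR L = L
y9 = y8 AND y6 AND y7 = L AND L AND L = L
y12 = y4 AND y9 = L AND L = L
y17 = y9 OR y12 = L OR L = L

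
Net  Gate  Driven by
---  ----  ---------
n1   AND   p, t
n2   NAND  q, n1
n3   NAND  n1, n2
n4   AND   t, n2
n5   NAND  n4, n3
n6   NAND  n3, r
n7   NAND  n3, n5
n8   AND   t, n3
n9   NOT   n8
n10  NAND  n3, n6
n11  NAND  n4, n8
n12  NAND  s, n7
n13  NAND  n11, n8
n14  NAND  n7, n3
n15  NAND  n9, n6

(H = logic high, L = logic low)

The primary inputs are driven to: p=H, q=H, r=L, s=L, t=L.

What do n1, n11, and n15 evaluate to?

n1 = p AND t = H AND L = L
n2 = q NAND n1 = H NAND L = H
n3 = n1 NAND n2 = L NAND H = H
n4 = t AND n2 = L AND H = L
n6 = n3 NAND r = H NAND L = H
n8 = t AND n3 = L AND H = L
n9 = NOT n8 = NOT L = H
n11 = n4 NAND n8 = L NAND L = H
n15 = n9 NAND n6 = H NAND H = L

n1 = L; n11 = H; n15 = L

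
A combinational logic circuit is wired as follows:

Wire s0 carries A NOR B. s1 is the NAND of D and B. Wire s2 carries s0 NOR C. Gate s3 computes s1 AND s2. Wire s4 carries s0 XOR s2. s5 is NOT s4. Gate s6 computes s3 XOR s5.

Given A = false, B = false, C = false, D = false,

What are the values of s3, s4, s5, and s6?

s3 = false; s4 = true; s5 = false; s6 = false

s0 = A NOR B = false NOR false = true
s1 = D NAND B = false NAND false = true
s2 = s0 NOR C = true NOR false = false
s3 = s1 AND s2 = true AND false = false
s4 = s0 XOR s2 = true XOR false = true
s5 = NOT s4 = NOT true = false
s6 = s3 XOR s5 = false XOR false = false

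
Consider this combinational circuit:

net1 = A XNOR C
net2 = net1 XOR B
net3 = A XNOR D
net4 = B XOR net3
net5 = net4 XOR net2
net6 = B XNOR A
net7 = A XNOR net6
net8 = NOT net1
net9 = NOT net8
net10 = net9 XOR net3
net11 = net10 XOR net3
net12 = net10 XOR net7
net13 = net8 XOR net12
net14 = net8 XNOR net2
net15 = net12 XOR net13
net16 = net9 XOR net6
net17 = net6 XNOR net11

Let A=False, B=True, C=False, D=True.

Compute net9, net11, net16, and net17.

net9 = True, net11 = True, net16 = True, net17 = False

net1 = A XNOR C = False XNOR False = True
net3 = A XNOR D = False XNOR True = False
net6 = B XNOR A = True XNOR False = False
net8 = NOT net1 = NOT True = False
net9 = NOT net8 = NOT False = True
net10 = net9 XOR net3 = True XOR False = True
net11 = net10 XOR net3 = True XOR False = True
net16 = net9 XOR net6 = True XOR False = True
net17 = net6 XNOR net11 = False XNOR True = False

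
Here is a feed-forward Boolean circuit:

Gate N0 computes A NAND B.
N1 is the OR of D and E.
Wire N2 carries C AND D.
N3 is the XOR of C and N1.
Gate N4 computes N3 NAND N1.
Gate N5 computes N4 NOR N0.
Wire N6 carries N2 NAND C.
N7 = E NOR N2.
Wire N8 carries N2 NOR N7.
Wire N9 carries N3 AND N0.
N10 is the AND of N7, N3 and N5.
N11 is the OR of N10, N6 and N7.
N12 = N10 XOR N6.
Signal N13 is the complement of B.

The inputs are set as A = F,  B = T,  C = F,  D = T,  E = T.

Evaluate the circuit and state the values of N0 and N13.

N0 = T, N13 = F

N0 = A NAND B = F NAND T = T
N13 = NOT B = NOT T = F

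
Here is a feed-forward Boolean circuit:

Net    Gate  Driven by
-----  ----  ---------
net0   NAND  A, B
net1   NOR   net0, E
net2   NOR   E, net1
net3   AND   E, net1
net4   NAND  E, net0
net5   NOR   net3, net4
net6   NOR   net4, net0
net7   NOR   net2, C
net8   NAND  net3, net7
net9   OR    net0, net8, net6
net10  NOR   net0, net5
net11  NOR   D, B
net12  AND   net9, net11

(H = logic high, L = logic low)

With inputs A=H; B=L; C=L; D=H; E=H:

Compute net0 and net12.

net0 = A NAND B = H NAND L = H
net1 = net0 NOR E = H NOR H = L
net2 = E NOR net1 = H NOR L = L
net3 = E AND net1 = H AND L = L
net4 = E NAND net0 = H NAND H = L
net6 = net4 NOR net0 = L NOR H = L
net7 = net2 NOR C = L NOR L = H
net8 = net3 NAND net7 = L NAND H = H
net9 = net0 OR net8 OR net6 = H OR H OR L = H
net11 = D NOR B = H NOR L = L
net12 = net9 AND net11 = H AND L = L

net0 = H, net12 = L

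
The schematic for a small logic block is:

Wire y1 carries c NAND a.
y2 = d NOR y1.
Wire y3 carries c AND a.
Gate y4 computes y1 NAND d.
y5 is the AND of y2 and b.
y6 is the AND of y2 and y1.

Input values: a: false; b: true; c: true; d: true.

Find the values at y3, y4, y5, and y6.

y3 = false  y4 = false  y5 = false  y6 = false

y1 = c NAND a = true NAND false = true
y2 = d NOR y1 = true NOR true = false
y3 = c AND a = true AND false = false
y4 = y1 NAND d = true NAND true = false
y5 = y2 AND b = false AND true = false
y6 = y2 AND y1 = false AND true = false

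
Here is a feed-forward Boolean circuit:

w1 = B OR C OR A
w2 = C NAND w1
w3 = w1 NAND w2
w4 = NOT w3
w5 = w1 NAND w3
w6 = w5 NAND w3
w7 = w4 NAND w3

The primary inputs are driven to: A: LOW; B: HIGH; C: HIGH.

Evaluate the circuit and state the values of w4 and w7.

w1 = B OR C OR A = HIGH OR HIGH OR LOW = HIGH
w2 = C NAND w1 = HIGH NAND HIGH = LOW
w3 = w1 NAND w2 = HIGH NAND LOW = HIGH
w4 = NOT w3 = NOT HIGH = LOW
w7 = w4 NAND w3 = LOW NAND HIGH = HIGH

w4 = LOW; w7 = HIGH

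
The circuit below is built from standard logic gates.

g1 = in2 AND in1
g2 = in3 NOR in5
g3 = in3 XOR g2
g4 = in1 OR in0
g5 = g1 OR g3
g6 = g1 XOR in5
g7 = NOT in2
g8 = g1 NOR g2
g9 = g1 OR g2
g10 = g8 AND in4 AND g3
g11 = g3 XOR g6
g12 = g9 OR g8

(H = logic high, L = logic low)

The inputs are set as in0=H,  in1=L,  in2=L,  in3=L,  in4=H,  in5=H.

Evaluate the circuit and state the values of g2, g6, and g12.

g2 = L; g6 = H; g12 = H

g1 = in2 AND in1 = L AND L = L
g2 = in3 NOR in5 = L NOR H = L
g6 = g1 XOR in5 = L XOR H = H
g8 = g1 NOR g2 = L NOR L = H
g9 = g1 OR g2 = L OR L = L
g12 = g9 OR g8 = L OR H = H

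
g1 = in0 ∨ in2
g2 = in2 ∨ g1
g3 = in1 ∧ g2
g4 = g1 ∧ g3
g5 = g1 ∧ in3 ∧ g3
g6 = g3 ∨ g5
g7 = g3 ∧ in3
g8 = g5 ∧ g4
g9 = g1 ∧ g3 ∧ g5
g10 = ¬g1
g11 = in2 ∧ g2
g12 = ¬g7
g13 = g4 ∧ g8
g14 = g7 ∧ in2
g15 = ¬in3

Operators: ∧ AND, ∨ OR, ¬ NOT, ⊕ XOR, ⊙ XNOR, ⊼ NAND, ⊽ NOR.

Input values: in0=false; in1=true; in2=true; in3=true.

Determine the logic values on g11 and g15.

g1 = in0 OR in2 = false OR true = true
g2 = in2 OR g1 = true OR true = true
g11 = in2 AND g2 = true AND true = true
g15 = NOT in3 = NOT true = false

g11 = true  g15 = false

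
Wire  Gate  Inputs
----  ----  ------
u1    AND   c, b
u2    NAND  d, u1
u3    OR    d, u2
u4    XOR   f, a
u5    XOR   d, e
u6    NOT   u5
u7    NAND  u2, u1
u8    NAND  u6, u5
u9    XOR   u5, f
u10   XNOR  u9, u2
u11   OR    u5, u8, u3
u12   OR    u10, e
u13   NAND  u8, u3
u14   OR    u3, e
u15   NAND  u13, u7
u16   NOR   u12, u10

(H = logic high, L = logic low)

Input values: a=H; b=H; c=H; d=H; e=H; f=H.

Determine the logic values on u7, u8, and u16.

u1 = c AND b = H AND H = H
u2 = d NAND u1 = H NAND H = L
u5 = d XOR e = H XOR H = L
u6 = NOT u5 = NOT L = H
u7 = u2 NAND u1 = L NAND H = H
u8 = u6 NAND u5 = H NAND L = H
u9 = u5 XOR f = L XOR H = H
u10 = u9 XNOR u2 = H XNOR L = L
u12 = u10 OR e = L OR H = H
u16 = u12 NOR u10 = H NOR L = L

u7 = H; u8 = H; u16 = L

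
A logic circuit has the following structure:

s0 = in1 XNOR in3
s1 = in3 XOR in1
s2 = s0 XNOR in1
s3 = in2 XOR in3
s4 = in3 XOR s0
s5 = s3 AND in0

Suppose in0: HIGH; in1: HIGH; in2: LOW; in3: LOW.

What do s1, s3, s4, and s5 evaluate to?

s0 = in1 XNOR in3 = HIGH XNOR LOW = LOW
s1 = in3 XOR in1 = LOW XOR HIGH = HIGH
s3 = in2 XOR in3 = LOW XOR LOW = LOW
s4 = in3 XOR s0 = LOW XOR LOW = LOW
s5 = s3 AND in0 = LOW AND HIGH = LOW

s1 = HIGH, s3 = LOW, s4 = LOW, s5 = LOW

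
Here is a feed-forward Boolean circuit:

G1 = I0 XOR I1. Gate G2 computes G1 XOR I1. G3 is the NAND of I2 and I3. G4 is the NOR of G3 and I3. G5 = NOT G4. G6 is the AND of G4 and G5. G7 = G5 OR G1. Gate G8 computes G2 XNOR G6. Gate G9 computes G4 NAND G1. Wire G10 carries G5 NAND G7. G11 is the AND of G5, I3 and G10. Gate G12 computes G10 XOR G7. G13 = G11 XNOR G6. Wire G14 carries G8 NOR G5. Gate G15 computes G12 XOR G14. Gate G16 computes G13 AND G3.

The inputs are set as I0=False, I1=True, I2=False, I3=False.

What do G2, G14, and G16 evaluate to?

G2 = False  G14 = False  G16 = True

G1 = I0 XOR I1 = False XOR True = True
G2 = G1 XOR I1 = True XOR True = False
G3 = I2 NAND I3 = False NAND False = True
G4 = G3 NOR I3 = True NOR False = False
G5 = NOT G4 = NOT False = True
G6 = G4 AND G5 = False AND True = False
G7 = G5 OR G1 = True OR True = True
G8 = G2 XNOR G6 = False XNOR False = True
G10 = G5 NAND G7 = True NAND True = False
G11 = G5 AND I3 AND G10 = True AND False AND False = False
G13 = G11 XNOR G6 = False XNOR False = True
G14 = G8 NOR G5 = True NOR True = False
G16 = G13 AND G3 = True AND True = True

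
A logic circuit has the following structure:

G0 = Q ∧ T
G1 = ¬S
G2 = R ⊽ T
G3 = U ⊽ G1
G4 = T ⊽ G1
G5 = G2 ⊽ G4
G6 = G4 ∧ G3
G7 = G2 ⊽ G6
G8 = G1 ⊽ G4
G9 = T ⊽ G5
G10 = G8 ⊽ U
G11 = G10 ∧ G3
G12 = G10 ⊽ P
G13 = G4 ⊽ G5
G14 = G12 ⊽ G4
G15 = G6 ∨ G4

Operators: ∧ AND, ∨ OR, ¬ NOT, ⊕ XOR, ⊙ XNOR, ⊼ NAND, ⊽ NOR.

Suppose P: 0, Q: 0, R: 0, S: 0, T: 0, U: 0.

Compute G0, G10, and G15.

G0 = Q AND T = 0 AND 0 = 0
G1 = NOT S = NOT 0 = 1
G3 = U NOR G1 = 0 NOR 1 = 0
G4 = T NOR G1 = 0 NOR 1 = 0
G6 = G4 AND G3 = 0 AND 0 = 0
G8 = G1 NOR G4 = 1 NOR 0 = 0
G10 = G8 NOR U = 0 NOR 0 = 1
G15 = G6 OR G4 = 0 OR 0 = 0

G0 = 0; G10 = 1; G15 = 0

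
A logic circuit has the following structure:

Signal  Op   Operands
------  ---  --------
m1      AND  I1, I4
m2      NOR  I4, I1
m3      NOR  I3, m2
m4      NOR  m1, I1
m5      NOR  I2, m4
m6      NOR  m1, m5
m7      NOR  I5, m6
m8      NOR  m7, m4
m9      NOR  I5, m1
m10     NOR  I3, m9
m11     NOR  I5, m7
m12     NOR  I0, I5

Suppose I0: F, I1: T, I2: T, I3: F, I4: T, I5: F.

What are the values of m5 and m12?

m5 = F; m12 = T

m1 = I1 AND I4 = T AND T = T
m4 = m1 NOR I1 = T NOR T = F
m5 = I2 NOR m4 = T NOR F = F
m12 = I0 NOR I5 = F NOR F = T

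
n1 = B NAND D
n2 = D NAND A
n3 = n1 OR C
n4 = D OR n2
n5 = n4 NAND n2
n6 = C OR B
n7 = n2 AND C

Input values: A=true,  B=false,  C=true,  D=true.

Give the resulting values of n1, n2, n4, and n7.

n1 = true  n2 = false  n4 = true  n7 = false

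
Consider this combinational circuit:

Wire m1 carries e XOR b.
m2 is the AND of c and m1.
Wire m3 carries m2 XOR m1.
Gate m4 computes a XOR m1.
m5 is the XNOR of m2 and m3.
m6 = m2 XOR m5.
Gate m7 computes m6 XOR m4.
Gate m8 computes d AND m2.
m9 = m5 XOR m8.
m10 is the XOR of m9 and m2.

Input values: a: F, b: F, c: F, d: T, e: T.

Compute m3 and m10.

m1 = e XOR b = T XOR F = T
m2 = c AND m1 = F AND T = F
m3 = m2 XOR m1 = F XOR T = T
m5 = m2 XNOR m3 = F XNOR T = F
m8 = d AND m2 = T AND F = F
m9 = m5 XOR m8 = F XOR F = F
m10 = m9 XOR m2 = F XOR F = F

m3 = T; m10 = F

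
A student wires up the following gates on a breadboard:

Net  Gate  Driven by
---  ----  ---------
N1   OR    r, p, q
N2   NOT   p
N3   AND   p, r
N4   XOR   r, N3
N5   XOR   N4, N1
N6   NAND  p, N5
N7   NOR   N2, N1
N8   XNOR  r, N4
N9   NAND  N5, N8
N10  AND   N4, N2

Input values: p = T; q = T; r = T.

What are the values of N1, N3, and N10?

N1 = r OR p OR q = T OR T OR T = T
N2 = NOT p = NOT T = F
N3 = p AND r = T AND T = T
N4 = r XOR N3 = T XOR T = F
N10 = N4 AND N2 = F AND F = F

N1 = T; N3 = T; N10 = F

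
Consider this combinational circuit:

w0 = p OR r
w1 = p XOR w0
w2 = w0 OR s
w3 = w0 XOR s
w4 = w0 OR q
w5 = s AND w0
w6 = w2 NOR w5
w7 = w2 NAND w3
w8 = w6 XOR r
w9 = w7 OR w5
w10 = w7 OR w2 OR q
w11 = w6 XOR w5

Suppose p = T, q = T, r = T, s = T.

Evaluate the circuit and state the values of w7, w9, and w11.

w0 = p OR r = T OR T = T
w2 = w0 OR s = T OR T = T
w3 = w0 XOR s = T XOR T = F
w5 = s AND w0 = T AND T = T
w6 = w2 NOR w5 = T NOR T = F
w7 = w2 NAND w3 = T NAND F = T
w9 = w7 OR w5 = T OR T = T
w11 = w6 XOR w5 = F XOR T = T

w7 = T; w9 = T; w11 = T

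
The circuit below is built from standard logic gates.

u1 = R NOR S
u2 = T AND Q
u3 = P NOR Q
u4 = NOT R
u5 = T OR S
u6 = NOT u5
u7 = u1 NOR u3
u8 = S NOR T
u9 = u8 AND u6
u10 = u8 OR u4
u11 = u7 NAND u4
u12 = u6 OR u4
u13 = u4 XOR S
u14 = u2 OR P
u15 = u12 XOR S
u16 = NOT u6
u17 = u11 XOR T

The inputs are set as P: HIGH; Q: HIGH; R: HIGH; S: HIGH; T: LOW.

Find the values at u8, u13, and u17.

u8 = LOW  u13 = HIGH  u17 = HIGH

u1 = R NOR S = HIGH NOR HIGH = LOW
u3 = P NOR Q = HIGH NOR HIGH = LOW
u4 = NOT R = NOT HIGH = LOW
u7 = u1 NOR u3 = LOW NOR LOW = HIGH
u8 = S NOR T = HIGH NOR LOW = LOW
u11 = u7 NAND u4 = HIGH NAND LOW = HIGH
u13 = u4 XOR S = LOW XOR HIGH = HIGH
u17 = u11 XOR T = HIGH XOR LOW = HIGH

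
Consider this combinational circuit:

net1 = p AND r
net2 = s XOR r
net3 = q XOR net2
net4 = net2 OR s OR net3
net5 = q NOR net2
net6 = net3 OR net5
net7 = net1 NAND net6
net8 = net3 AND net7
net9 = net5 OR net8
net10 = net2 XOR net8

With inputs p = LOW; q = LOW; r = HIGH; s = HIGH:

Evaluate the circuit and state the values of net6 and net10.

net6 = HIGH; net10 = LOW

net1 = p AND r = LOW AND HIGH = LOW
net2 = s XOR r = HIGH XOR HIGH = LOW
net3 = q XOR net2 = LOW XOR LOW = LOW
net5 = q NOR net2 = LOW NOR LOW = HIGH
net6 = net3 OR net5 = LOW OR HIGH = HIGH
net7 = net1 NAND net6 = LOW NAND HIGH = HIGH
net8 = net3 AND net7 = LOW AND HIGH = LOW
net10 = net2 XOR net8 = LOW XOR LOW = LOW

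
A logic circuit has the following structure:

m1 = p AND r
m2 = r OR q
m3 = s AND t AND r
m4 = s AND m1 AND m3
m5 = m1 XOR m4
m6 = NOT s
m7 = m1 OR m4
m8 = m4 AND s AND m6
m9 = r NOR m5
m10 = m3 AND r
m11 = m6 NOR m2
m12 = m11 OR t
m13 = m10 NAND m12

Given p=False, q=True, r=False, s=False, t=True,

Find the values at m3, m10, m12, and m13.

m3 = False; m10 = False; m12 = True; m13 = True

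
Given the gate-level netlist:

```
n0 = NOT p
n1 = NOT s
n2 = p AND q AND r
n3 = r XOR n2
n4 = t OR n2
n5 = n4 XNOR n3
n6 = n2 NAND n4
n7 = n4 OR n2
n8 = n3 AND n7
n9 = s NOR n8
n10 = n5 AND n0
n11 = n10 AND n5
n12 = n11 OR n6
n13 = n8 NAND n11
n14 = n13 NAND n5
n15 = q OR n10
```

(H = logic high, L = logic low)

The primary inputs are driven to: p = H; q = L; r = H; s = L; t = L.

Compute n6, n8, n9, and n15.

n6 = H  n8 = L  n9 = H  n15 = L

n0 = NOT p = NOT H = L
n2 = p AND q AND r = H AND L AND H = L
n3 = r XOR n2 = H XOR L = H
n4 = t OR n2 = L OR L = L
n5 = n4 XNOR n3 = L XNOR H = L
n6 = n2 NAND n4 = L NAND L = H
n7 = n4 OR n2 = L OR L = L
n8 = n3 AND n7 = H AND L = L
n9 = s NOR n8 = L NOR L = H
n10 = n5 AND n0 = L AND L = L
n15 = q OR n10 = L OR L = L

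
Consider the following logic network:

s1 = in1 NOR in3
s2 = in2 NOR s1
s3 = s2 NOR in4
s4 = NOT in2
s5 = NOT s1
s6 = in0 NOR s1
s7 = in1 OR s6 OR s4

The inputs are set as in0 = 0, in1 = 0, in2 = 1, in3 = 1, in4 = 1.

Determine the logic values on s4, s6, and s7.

s1 = in1 NOR in3 = 0 NOR 1 = 0
s4 = NOT in2 = NOT 1 = 0
s6 = in0 NOR s1 = 0 NOR 0 = 1
s7 = in1 OR s6 OR s4 = 0 OR 1 OR 0 = 1

s4 = 0, s6 = 1, s7 = 1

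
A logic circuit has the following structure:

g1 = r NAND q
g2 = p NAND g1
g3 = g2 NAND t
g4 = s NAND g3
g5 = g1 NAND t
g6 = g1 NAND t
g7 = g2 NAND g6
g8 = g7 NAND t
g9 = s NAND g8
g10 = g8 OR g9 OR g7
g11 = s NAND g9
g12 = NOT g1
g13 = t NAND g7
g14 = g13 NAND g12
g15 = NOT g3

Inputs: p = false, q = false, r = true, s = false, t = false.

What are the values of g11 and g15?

g11 = true, g15 = false

g1 = r NAND q = true NAND false = true
g2 = p NAND g1 = false NAND true = true
g3 = g2 NAND t = true NAND false = true
g6 = g1 NAND t = true NAND false = true
g7 = g2 NAND g6 = true NAND true = false
g8 = g7 NAND t = false NAND false = true
g9 = s NAND g8 = false NAND true = true
g11 = s NAND g9 = false NAND true = true
g15 = NOT g3 = NOT true = false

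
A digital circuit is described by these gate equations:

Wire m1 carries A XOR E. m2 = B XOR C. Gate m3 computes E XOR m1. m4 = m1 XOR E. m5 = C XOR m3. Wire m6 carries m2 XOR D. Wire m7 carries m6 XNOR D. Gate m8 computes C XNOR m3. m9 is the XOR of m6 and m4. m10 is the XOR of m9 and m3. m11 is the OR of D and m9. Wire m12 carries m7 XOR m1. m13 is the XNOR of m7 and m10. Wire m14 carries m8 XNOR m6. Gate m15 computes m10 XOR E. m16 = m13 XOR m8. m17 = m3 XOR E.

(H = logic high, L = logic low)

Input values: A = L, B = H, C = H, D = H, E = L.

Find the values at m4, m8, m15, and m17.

m4 = L, m8 = L, m15 = H, m17 = L

m1 = A XOR E = L XOR L = L
m2 = B XOR C = H XOR H = L
m3 = E XOR m1 = L XOR L = L
m4 = m1 XOR E = L XOR L = L
m6 = m2 XOR D = L XOR H = H
m8 = C XNOR m3 = H XNOR L = L
m9 = m6 XOR m4 = H XOR L = H
m10 = m9 XOR m3 = H XOR L = H
m15 = m10 XOR E = H XOR L = H
m17 = m3 XOR E = L XOR L = L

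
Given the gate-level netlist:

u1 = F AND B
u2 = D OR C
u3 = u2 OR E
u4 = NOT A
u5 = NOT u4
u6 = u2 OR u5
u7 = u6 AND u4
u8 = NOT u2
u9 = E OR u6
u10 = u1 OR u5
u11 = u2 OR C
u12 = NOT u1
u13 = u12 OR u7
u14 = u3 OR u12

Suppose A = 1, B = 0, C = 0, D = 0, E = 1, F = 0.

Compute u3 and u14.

u3 = 1, u14 = 1

u1 = F AND B = 0 AND 0 = 0
u2 = D OR C = 0 OR 0 = 0
u3 = u2 OR E = 0 OR 1 = 1
u12 = NOT u1 = NOT 0 = 1
u14 = u3 OR u12 = 1 OR 1 = 1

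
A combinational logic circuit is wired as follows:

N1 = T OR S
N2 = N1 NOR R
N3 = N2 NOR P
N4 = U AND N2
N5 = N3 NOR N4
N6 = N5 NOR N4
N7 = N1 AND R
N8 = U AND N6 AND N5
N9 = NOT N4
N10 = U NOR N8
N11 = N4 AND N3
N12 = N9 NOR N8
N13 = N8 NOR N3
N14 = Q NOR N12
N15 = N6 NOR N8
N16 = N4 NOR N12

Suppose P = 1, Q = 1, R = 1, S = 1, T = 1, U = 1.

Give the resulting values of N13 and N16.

N1 = T OR S = 1 OR 1 = 1
N2 = N1 NOR R = 1 NOR 1 = 0
N3 = N2 NOR P = 0 NOR 1 = 0
N4 = U AND N2 = 1 AND 0 = 0
N5 = N3 NOR N4 = 0 NOR 0 = 1
N6 = N5 NOR N4 = 1 NOR 0 = 0
N8 = U AND N6 AND N5 = 1 AND 0 AND 1 = 0
N9 = NOT N4 = NOT 0 = 1
N12 = N9 NOR N8 = 1 NOR 0 = 0
N13 = N8 NOR N3 = 0 NOR 0 = 1
N16 = N4 NOR N12 = 0 NOR 0 = 1

N13 = 1  N16 = 1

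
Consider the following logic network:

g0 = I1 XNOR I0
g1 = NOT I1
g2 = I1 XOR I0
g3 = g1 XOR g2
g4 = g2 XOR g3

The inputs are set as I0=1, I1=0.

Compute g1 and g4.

g1 = NOT I1 = NOT 0 = 1
g2 = I1 XOR I0 = 0 XOR 1 = 1
g3 = g1 XOR g2 = 1 XOR 1 = 0
g4 = g2 XOR g3 = 1 XOR 0 = 1

g1 = 1, g4 = 1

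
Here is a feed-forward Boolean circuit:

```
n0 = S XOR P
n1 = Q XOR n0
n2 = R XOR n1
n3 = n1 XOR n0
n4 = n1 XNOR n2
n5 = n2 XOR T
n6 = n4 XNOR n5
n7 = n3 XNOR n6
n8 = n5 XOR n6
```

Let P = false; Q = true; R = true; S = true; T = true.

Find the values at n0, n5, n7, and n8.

n0 = S XOR P = true XOR false = true
n1 = Q XOR n0 = true XOR true = false
n2 = R XOR n1 = true XOR false = true
n3 = n1 XOR n0 = false XOR true = true
n4 = n1 XNOR n2 = false XNOR true = false
n5 = n2 XOR T = true XOR true = false
n6 = n4 XNOR n5 = false XNOR false = true
n7 = n3 XNOR n6 = true XNOR true = true
n8 = n5 XOR n6 = false XOR true = true

n0 = true  n5 = false  n7 = true  n8 = true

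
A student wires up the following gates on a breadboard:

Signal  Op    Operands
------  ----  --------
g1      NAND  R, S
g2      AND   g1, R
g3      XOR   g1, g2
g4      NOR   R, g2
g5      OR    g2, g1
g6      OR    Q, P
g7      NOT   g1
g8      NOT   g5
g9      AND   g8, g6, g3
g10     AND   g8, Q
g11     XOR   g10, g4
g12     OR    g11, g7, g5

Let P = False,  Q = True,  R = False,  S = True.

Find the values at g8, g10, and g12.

g8 = False, g10 = False, g12 = True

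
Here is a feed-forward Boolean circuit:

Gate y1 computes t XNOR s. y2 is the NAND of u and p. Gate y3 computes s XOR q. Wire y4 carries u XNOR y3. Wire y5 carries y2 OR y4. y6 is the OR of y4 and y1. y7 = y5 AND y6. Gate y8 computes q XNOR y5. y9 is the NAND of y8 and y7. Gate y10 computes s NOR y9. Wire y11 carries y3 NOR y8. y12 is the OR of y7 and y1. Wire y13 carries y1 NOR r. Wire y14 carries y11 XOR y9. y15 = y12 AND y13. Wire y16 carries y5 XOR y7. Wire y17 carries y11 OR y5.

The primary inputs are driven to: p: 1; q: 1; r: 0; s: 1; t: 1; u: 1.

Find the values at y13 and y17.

y1 = t XNOR s = 1 XNOR 1 = 1
y2 = u NAND p = 1 NAND 1 = 0
y3 = s XOR q = 1 XOR 1 = 0
y4 = u XNOR y3 = 1 XNOR 0 = 0
y5 = y2 OR y4 = 0 OR 0 = 0
y8 = q XNOR y5 = 1 XNOR 0 = 0
y11 = y3 NOR y8 = 0 NOR 0 = 1
y13 = y1 NOR r = 1 NOR 0 = 0
y17 = y11 OR y5 = 1 OR 0 = 1

y13 = 0  y17 = 1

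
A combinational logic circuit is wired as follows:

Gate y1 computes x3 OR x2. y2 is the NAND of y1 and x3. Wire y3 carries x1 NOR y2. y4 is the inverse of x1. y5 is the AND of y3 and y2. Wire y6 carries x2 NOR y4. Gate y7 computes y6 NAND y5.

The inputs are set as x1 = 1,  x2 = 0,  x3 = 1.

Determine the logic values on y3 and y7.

y1 = x3 OR x2 = 1 OR 0 = 1
y2 = y1 NAND x3 = 1 NAND 1 = 0
y3 = x1 NOR y2 = 1 NOR 0 = 0
y4 = NOT x1 = NOT 1 = 0
y5 = y3 AND y2 = 0 AND 0 = 0
y6 = x2 NOR y4 = 0 NOR 0 = 1
y7 = y6 NAND y5 = 1 NAND 0 = 1

y3 = 0  y7 = 1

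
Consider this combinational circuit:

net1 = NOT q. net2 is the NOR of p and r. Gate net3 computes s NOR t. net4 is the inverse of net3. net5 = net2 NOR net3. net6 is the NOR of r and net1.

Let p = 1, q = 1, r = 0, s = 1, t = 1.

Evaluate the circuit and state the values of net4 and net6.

net4 = 1, net6 = 1

net1 = NOT q = NOT 1 = 0
net3 = s NOR t = 1 NOR 1 = 0
net4 = NOT net3 = NOT 0 = 1
net6 = r NOR net1 = 0 NOR 0 = 1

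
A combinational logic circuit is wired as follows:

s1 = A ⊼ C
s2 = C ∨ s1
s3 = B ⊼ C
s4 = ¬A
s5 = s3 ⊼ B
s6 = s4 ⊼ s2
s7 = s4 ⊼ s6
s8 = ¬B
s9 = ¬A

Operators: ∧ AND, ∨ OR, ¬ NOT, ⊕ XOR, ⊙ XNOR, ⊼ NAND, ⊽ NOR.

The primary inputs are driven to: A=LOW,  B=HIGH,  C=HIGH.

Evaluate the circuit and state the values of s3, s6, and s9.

s3 = LOW, s6 = LOW, s9 = HIGH

s1 = A NAND C = LOW NAND HIGH = HIGH
s2 = C OR s1 = HIGH OR HIGH = HIGH
s3 = B NAND C = HIGH NAND HIGH = LOW
s4 = NOT A = NOT LOW = HIGH
s6 = s4 NAND s2 = HIGH NAND HIGH = LOW
s9 = NOT A = NOT LOW = HIGH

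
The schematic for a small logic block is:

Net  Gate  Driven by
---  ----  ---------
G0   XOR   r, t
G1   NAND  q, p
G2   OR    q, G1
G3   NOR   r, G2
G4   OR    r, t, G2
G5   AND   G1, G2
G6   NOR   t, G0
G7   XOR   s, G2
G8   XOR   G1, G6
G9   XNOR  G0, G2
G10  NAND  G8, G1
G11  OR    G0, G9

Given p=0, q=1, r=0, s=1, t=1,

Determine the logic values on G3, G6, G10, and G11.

G3 = 0, G6 = 0, G10 = 0, G11 = 1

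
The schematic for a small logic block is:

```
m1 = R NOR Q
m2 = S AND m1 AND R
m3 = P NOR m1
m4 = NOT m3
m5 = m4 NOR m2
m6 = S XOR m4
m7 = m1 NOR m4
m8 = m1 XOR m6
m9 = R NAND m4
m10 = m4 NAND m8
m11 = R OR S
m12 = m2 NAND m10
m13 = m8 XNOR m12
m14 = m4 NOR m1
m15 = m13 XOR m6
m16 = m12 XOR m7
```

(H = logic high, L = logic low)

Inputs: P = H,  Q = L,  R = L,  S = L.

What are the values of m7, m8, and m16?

m7 = L, m8 = L, m16 = H

m1 = R NOR Q = L NOR L = H
m2 = S AND m1 AND R = L AND H AND L = L
m3 = P NOR m1 = H NOR H = L
m4 = NOT m3 = NOT L = H
m6 = S XOR m4 = L XOR H = H
m7 = m1 NOR m4 = H NOR H = L
m8 = m1 XOR m6 = H XOR H = L
m10 = m4 NAND m8 = H NAND L = H
m12 = m2 NAND m10 = L NAND H = H
m16 = m12 XOR m7 = H XOR L = H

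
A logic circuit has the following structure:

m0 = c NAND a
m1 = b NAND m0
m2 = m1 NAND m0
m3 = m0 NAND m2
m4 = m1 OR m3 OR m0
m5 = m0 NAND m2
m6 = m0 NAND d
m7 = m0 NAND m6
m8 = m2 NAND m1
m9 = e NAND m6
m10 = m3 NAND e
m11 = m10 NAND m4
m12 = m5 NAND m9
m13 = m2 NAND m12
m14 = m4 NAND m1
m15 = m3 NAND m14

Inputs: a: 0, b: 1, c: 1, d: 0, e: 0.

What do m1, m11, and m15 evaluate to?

m0 = c NAND a = 1 NAND 0 = 1
m1 = b NAND m0 = 1 NAND 1 = 0
m2 = m1 NAND m0 = 0 NAND 1 = 1
m3 = m0 NAND m2 = 1 NAND 1 = 0
m4 = m1 OR m3 OR m0 = 0 OR 0 OR 1 = 1
m10 = m3 NAND e = 0 NAND 0 = 1
m11 = m10 NAND m4 = 1 NAND 1 = 0
m14 = m4 NAND m1 = 1 NAND 0 = 1
m15 = m3 NAND m14 = 0 NAND 1 = 1

m1 = 0, m11 = 0, m15 = 1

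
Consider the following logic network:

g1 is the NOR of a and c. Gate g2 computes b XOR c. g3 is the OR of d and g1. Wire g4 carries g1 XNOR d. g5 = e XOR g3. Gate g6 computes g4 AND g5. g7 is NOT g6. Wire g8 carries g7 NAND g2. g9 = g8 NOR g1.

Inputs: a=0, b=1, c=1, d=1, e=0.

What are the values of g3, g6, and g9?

g3 = 1, g6 = 0, g9 = 0

g1 = a NOR c = 0 NOR 1 = 0
g2 = b XOR c = 1 XOR 1 = 0
g3 = d OR g1 = 1 OR 0 = 1
g4 = g1 XNOR d = 0 XNOR 1 = 0
g5 = e XOR g3 = 0 XOR 1 = 1
g6 = g4 AND g5 = 0 AND 1 = 0
g7 = NOT g6 = NOT 0 = 1
g8 = g7 NAND g2 = 1 NAND 0 = 1
g9 = g8 NOR g1 = 1 NOR 0 = 0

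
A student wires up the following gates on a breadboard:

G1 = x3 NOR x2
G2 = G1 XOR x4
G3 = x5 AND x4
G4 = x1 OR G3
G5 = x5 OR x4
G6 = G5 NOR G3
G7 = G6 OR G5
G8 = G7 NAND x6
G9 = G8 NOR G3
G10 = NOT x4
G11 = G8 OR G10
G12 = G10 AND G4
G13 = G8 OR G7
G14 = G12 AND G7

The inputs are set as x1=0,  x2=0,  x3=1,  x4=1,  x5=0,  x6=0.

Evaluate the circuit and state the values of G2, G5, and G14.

G1 = x3 NOR x2 = 1 NOR 0 = 0
G2 = G1 XOR x4 = 0 XOR 1 = 1
G3 = x5 AND x4 = 0 AND 1 = 0
G4 = x1 OR G3 = 0 OR 0 = 0
G5 = x5 OR x4 = 0 OR 1 = 1
G6 = G5 NOR G3 = 1 NOR 0 = 0
G7 = G6 OR G5 = 0 OR 1 = 1
G10 = NOT x4 = NOT 1 = 0
G12 = G10 AND G4 = 0 AND 0 = 0
G14 = G12 AND G7 = 0 AND 1 = 0

G2 = 1, G5 = 1, G14 = 0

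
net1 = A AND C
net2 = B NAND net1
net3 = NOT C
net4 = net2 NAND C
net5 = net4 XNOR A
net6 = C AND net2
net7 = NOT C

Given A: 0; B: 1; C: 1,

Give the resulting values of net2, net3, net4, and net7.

net2 = 1, net3 = 0, net4 = 0, net7 = 0

net1 = A AND C = 0 AND 1 = 0
net2 = B NAND net1 = 1 NAND 0 = 1
net3 = NOT C = NOT 1 = 0
net4 = net2 NAND C = 1 NAND 1 = 0
net7 = NOT C = NOT 1 = 0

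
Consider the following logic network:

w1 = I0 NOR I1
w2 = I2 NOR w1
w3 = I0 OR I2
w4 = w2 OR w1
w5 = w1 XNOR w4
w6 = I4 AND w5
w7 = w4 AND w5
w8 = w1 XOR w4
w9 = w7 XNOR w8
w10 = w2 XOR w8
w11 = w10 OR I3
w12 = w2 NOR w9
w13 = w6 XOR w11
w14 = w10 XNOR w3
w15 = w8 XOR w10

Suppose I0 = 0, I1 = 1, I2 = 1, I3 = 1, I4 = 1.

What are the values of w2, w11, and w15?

w1 = I0 NOR I1 = 0 NOR 1 = 0
w2 = I2 NOR w1 = 1 NOR 0 = 0
w4 = w2 OR w1 = 0 OR 0 = 0
w8 = w1 XOR w4 = 0 XOR 0 = 0
w10 = w2 XOR w8 = 0 XOR 0 = 0
w11 = w10 OR I3 = 0 OR 1 = 1
w15 = w8 XOR w10 = 0 XOR 0 = 0

w2 = 0; w11 = 1; w15 = 0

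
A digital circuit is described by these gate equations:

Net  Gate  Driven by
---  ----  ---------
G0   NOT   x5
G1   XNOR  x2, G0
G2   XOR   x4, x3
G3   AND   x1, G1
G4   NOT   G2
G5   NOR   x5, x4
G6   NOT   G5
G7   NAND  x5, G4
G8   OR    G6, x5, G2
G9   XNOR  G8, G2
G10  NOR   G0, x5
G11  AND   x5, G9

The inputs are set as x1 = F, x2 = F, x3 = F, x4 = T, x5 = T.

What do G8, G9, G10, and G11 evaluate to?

G8 = T  G9 = T  G10 = F  G11 = T

G0 = NOT x5 = NOT T = F
G2 = x4 XOR x3 = T XOR F = T
G5 = x5 NOR x4 = T NOR T = F
G6 = NOT G5 = NOT F = T
G8 = G6 OR x5 OR G2 = T OR T OR T = T
G9 = G8 XNOR G2 = T XNOR T = T
G10 = G0 NOR x5 = F NOR T = F
G11 = x5 AND G9 = T AND T = T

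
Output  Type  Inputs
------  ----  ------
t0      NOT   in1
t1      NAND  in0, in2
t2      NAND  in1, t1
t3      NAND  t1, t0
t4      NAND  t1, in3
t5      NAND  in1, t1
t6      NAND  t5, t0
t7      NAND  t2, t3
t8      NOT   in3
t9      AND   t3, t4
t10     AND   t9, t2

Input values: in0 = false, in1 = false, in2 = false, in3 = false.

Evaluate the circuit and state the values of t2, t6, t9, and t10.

t2 = true, t6 = false, t9 = false, t10 = false

t0 = NOT in1 = NOT false = true
t1 = in0 NAND in2 = false NAND false = true
t2 = in1 NAND t1 = false NAND true = true
t3 = t1 NAND t0 = true NAND true = false
t4 = t1 NAND in3 = true NAND false = true
t5 = in1 NAND t1 = false NAND true = true
t6 = t5 NAND t0 = true NAND true = false
t9 = t3 AND t4 = false AND true = false
t10 = t9 AND t2 = false AND true = false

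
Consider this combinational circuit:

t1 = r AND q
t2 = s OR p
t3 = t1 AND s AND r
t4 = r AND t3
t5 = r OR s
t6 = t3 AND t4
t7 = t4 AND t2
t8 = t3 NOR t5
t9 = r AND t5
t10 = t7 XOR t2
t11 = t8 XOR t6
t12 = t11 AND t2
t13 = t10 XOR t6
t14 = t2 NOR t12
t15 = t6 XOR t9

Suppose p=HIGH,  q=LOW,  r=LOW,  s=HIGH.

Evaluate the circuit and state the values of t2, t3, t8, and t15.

t2 = HIGH  t3 = LOW  t8 = LOW  t15 = LOW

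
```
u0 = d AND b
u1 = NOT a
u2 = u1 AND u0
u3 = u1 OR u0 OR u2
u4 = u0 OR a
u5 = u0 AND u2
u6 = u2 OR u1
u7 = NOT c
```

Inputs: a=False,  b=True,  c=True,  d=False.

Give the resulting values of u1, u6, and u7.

u1 = True, u6 = True, u7 = False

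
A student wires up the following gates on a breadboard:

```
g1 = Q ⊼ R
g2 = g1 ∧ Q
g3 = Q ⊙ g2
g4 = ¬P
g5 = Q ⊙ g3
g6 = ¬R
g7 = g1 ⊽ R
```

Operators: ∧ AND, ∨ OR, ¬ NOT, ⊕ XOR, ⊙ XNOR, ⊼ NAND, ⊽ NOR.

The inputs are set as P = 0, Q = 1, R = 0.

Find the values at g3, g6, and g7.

g3 = 1, g6 = 1, g7 = 0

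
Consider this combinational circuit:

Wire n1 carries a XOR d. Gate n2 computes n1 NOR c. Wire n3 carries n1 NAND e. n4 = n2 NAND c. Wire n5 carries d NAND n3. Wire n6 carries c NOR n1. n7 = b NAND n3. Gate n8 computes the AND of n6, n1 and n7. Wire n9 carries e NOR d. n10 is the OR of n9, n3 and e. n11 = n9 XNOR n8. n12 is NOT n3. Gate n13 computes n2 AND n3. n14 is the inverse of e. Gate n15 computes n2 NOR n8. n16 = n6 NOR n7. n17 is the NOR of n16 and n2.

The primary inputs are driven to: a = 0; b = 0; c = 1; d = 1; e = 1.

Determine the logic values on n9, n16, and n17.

n1 = a XOR d = 0 XOR 1 = 1
n2 = n1 NOR c = 1 NOR 1 = 0
n3 = n1 NAND e = 1 NAND 1 = 0
n6 = c NOR n1 = 1 NOR 1 = 0
n7 = b NAND n3 = 0 NAND 0 = 1
n9 = e NOR d = 1 NOR 1 = 0
n16 = n6 NOR n7 = 0 NOR 1 = 0
n17 = n16 NOR n2 = 0 NOR 0 = 1

n9 = 0; n16 = 0; n17 = 1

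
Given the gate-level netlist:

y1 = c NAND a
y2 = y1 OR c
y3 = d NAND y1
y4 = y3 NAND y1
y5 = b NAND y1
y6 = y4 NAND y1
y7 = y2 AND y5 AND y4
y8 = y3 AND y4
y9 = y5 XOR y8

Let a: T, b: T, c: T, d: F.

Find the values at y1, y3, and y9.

y1 = c NAND a = T NAND T = F
y3 = d NAND y1 = F NAND F = T
y4 = y3 NAND y1 = T NAND F = T
y5 = b NAND y1 = T NAND F = T
y8 = y3 AND y4 = T AND T = T
y9 = y5 XOR y8 = T XOR T = F

y1 = F, y3 = T, y9 = F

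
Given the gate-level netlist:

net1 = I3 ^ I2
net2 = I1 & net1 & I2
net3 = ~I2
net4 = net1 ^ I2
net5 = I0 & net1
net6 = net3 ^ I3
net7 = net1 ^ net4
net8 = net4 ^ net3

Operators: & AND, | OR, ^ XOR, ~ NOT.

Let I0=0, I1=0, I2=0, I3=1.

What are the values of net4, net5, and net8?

net4 = 1, net5 = 0, net8 = 0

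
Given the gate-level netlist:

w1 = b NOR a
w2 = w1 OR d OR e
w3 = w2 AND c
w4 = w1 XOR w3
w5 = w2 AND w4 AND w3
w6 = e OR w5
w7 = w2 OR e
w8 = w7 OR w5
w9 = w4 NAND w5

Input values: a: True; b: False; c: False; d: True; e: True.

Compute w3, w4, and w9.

w3 = False, w4 = False, w9 = True

w1 = b NOR a = False NOR True = False
w2 = w1 OR d OR e = False OR True OR True = True
w3 = w2 AND c = True AND False = False
w4 = w1 XOR w3 = False XOR False = False
w5 = w2 AND w4 AND w3 = True AND False AND False = False
w9 = w4 NAND w5 = False NAND False = True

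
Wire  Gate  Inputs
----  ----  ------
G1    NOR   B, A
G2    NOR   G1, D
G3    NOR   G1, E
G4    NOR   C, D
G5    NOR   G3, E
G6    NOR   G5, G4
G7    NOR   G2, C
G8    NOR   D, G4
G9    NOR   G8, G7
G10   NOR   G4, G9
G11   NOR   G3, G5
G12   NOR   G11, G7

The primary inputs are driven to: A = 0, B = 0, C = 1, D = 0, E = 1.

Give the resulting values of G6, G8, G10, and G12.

G6 = 1  G8 = 1  G10 = 1  G12 = 0

G1 = B NOR A = 0 NOR 0 = 1
G2 = G1 NOR D = 1 NOR 0 = 0
G3 = G1 NOR E = 1 NOR 1 = 0
G4 = C NOR D = 1 NOR 0 = 0
G5 = G3 NOR E = 0 NOR 1 = 0
G6 = G5 NOR G4 = 0 NOR 0 = 1
G7 = G2 NOR C = 0 NOR 1 = 0
G8 = D NOR G4 = 0 NOR 0 = 1
G9 = G8 NOR G7 = 1 NOR 0 = 0
G10 = G4 NOR G9 = 0 NOR 0 = 1
G11 = G3 NOR G5 = 0 NOR 0 = 1
G12 = G11 NOR G7 = 1 NOR 0 = 0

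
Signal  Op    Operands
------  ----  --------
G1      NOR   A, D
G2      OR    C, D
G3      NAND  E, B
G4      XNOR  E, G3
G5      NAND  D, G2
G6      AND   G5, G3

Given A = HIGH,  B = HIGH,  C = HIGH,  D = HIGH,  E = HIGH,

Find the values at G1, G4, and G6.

G1 = LOW, G4 = LOW, G6 = LOW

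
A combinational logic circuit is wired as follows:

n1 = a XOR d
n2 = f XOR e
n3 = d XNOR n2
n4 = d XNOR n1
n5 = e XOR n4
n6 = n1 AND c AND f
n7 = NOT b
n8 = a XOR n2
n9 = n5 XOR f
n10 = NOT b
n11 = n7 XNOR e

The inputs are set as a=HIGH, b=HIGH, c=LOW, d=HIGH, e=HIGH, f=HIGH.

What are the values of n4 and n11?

n1 = a XOR d = HIGH XOR HIGH = LOW
n4 = d XNOR n1 = HIGH XNOR LOW = LOW
n7 = NOT b = NOT HIGH = LOW
n11 = n7 XNOR e = LOW XNOR HIGH = LOW

n4 = LOW, n11 = LOW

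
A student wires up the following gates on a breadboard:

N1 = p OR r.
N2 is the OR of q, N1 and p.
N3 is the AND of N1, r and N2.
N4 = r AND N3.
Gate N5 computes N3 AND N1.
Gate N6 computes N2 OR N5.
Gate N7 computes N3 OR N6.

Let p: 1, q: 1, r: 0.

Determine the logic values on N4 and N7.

N4 = 0, N7 = 1

N1 = p OR r = 1 OR 0 = 1
N2 = q OR N1 OR p = 1 OR 1 OR 1 = 1
N3 = N1 AND r AND N2 = 1 AND 0 AND 1 = 0
N4 = r AND N3 = 0 AND 0 = 0
N5 = N3 AND N1 = 0 AND 1 = 0
N6 = N2 OR N5 = 1 OR 0 = 1
N7 = N3 OR N6 = 0 OR 1 = 1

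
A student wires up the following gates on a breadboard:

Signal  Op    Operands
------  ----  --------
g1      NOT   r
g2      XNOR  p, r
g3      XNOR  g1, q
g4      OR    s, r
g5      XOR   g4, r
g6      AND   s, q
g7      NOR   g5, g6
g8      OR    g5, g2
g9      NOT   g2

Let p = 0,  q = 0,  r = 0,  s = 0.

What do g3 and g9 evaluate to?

g3 = 0, g9 = 0

g1 = NOT r = NOT 0 = 1
g2 = p XNOR r = 0 XNOR 0 = 1
g3 = g1 XNOR q = 1 XNOR 0 = 0
g9 = NOT g2 = NOT 1 = 0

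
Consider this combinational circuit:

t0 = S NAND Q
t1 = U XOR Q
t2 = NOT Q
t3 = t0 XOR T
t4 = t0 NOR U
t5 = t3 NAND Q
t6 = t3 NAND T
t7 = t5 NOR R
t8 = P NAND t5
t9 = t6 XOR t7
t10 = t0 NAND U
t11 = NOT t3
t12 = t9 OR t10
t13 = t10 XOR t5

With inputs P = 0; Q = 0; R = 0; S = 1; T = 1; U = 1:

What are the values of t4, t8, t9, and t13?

t0 = S NAND Q = 1 NAND 0 = 1
t3 = t0 XOR T = 1 XOR 1 = 0
t4 = t0 NOR U = 1 NOR 1 = 0
t5 = t3 NAND Q = 0 NAND 0 = 1
t6 = t3 NAND T = 0 NAND 1 = 1
t7 = t5 NOR R = 1 NOR 0 = 0
t8 = P NAND t5 = 0 NAND 1 = 1
t9 = t6 XOR t7 = 1 XOR 0 = 1
t10 = t0 NAND U = 1 NAND 1 = 0
t13 = t10 XOR t5 = 0 XOR 1 = 1

t4 = 0  t8 = 1  t9 = 1  t13 = 1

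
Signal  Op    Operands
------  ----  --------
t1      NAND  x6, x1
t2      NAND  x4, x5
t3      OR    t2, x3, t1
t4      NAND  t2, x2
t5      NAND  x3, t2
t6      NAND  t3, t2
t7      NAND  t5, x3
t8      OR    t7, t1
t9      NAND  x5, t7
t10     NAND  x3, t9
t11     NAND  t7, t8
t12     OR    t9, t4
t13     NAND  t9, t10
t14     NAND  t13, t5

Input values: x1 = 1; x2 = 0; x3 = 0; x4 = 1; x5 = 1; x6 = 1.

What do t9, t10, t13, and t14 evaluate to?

t9 = 0; t10 = 1; t13 = 1; t14 = 0

t2 = x4 NAND x5 = 1 NAND 1 = 0
t5 = x3 NAND t2 = 0 NAND 0 = 1
t7 = t5 NAND x3 = 1 NAND 0 = 1
t9 = x5 NAND t7 = 1 NAND 1 = 0
t10 = x3 NAND t9 = 0 NAND 0 = 1
t13 = t9 NAND t10 = 0 NAND 1 = 1
t14 = t13 NAND t5 = 1 NAND 1 = 0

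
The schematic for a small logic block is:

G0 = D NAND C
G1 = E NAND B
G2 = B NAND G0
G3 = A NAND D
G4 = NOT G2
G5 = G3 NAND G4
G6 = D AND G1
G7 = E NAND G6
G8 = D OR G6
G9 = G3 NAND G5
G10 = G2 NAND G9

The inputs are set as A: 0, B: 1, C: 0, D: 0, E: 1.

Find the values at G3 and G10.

G0 = D NAND C = 0 NAND 0 = 1
G2 = B NAND G0 = 1 NAND 1 = 0
G3 = A NAND D = 0 NAND 0 = 1
G4 = NOT G2 = NOT 0 = 1
G5 = G3 NAND G4 = 1 NAND 1 = 0
G9 = G3 NAND G5 = 1 NAND 0 = 1
G10 = G2 NAND G9 = 0 NAND 1 = 1

G3 = 1, G10 = 1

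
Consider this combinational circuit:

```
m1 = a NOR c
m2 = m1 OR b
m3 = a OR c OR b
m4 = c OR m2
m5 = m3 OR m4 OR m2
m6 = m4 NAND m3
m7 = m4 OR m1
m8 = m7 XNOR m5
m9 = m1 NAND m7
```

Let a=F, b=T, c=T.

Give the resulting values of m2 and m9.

m1 = a NOR c = F NOR T = F
m2 = m1 OR b = F OR T = T
m4 = c OR m2 = T OR T = T
m7 = m4 OR m1 = T OR F = T
m9 = m1 NAND m7 = F NAND T = T

m2 = T  m9 = T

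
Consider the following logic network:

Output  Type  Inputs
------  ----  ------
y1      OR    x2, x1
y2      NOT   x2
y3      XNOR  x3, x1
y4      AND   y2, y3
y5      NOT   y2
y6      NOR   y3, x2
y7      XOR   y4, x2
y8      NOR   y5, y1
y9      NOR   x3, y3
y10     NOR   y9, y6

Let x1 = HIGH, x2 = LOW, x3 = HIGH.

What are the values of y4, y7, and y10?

y2 = NOT x2 = NOT LOW = HIGH
y3 = x3 XNOR x1 = HIGH XNOR HIGH = HIGH
y4 = y2 AND y3 = HIGH AND HIGH = HIGH
y6 = y3 NOR x2 = HIGH NOR LOW = LOW
y7 = y4 XOR x2 = HIGH XOR LOW = HIGH
y9 = x3 NOR y3 = HIGH NOR HIGH = LOW
y10 = y9 NOR y6 = LOW NOR LOW = HIGH

y4 = HIGH  y7 = HIGH  y10 = HIGH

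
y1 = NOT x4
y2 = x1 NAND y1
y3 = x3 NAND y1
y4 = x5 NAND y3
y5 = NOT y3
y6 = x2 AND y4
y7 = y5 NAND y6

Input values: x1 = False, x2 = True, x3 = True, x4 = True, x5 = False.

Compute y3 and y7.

y3 = True  y7 = True

y1 = NOT x4 = NOT True = False
y3 = x3 NAND y1 = True NAND False = True
y4 = x5 NAND y3 = False NAND True = True
y5 = NOT y3 = NOT True = False
y6 = x2 AND y4 = True AND True = True
y7 = y5 NAND y6 = False NAND True = True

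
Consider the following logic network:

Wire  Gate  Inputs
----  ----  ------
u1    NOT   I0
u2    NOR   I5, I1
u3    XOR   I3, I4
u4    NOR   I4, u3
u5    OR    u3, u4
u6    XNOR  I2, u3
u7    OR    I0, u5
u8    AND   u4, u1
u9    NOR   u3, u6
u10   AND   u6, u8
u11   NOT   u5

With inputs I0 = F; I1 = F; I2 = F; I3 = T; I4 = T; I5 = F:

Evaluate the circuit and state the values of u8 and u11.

u1 = NOT I0 = NOT F = T
u3 = I3 XOR I4 = T XOR T = F
u4 = I4 NOR u3 = T NOR F = F
u5 = u3 OR u4 = F OR F = F
u8 = u4 AND u1 = F AND T = F
u11 = NOT u5 = NOT F = T

u8 = F, u11 = T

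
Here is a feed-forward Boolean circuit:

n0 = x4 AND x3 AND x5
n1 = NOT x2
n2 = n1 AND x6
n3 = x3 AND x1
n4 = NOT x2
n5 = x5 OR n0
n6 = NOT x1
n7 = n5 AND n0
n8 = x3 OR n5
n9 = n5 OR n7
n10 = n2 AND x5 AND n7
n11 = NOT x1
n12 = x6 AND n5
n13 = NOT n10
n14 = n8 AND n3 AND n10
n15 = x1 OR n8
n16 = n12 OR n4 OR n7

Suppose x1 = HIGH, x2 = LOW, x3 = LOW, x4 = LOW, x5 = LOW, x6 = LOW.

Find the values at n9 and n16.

n9 = LOW  n16 = HIGH

n0 = x4 AND x3 AND x5 = LOW AND LOW AND LOW = LOW
n4 = NOT x2 = NOT LOW = HIGH
n5 = x5 OR n0 = LOW OR LOW = LOW
n7 = n5 AND n0 = LOW AND LOW = LOW
n9 = n5 OR n7 = LOW OR LOW = LOW
n12 = x6 AND n5 = LOW AND LOW = LOW
n16 = n12 OR n4 OR n7 = LOW OR HIGH OR LOW = HIGH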